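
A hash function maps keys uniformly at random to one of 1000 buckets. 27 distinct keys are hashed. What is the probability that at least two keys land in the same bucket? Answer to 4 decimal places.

It's easier to compute the probability that all 27 are distinct.
P(all distinct) = 1000/1000 · 999/1000 · ··· · 974/1000 ≈ 0.7018.
So the probability of at least one match is 1 − 0.7018 = 0.2982.

0.2982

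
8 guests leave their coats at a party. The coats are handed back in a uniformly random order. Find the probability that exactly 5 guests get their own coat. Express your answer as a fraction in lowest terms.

1/360

Choose which 5 of the 8 are fixed: C(8,5) = 56 ways.
The remaining 3 must have no fixed point: D(3) = 2.
P = 56·2/40320 = 1/360.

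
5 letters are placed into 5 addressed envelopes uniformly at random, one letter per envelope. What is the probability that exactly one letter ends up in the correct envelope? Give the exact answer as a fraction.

3/8

Choose which one is fixed: C(5,1) = 5 ways.
The remaining 4 must have no fixed point: D(4) = 9.
P = 5·9/120 = 3/8.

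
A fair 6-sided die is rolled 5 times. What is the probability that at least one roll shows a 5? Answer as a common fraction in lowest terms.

P(no roll shows a 5) = (5/6)^5 = 3125/7776.
P(at least one) = 1 − 3125/7776 = 4651/7776.

4651/7776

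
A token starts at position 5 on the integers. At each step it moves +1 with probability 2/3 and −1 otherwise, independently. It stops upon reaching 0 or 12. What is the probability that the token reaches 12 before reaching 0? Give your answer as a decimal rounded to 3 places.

0.969

Let r = q/p = (1/3)/(2/3) = 1/2. The recurrence P(i) = p·P(i+1) + q·P(i−1) with P(0)=0, P(12)=1 gives P(i) = (1 − r^i)/(1 − r^12).
P(5) = (1 − (1/2)^5) / (1 − (1/2)^12) = 3968/4095 ≈ 0.969.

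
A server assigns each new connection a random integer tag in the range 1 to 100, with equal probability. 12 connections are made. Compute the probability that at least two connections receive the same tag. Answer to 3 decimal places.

0.497

It's easier to compute the probability that all 12 are distinct.
P(all distinct) = 100/100 · 99/100 · ··· · 89/100 ≈ 0.503.
So the probability of at least one match is 1 − 0.503 = 0.497.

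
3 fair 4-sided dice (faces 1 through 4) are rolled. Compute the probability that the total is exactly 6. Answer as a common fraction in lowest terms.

There are 4^3 = 64 equally likely outcomes.
The number of ordered 3-tuples from {1,…,4} summing to 6 is 10.
P(sum = 6) = 10/64 = 5/32.

5/32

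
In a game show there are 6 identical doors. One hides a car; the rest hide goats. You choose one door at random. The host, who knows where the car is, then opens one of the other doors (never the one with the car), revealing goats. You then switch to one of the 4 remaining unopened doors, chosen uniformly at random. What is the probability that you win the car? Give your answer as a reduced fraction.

Your original door holds the car with probability 1/6, so the other 5 collectively hold it with probability 5/6.
The host can always find an empty door to open, so this doesn't change that 5/6; it is now spread over the 4 remaining unopened doors.
P(win by switching) = (5/6) · (1/4) = 5/24.

5/24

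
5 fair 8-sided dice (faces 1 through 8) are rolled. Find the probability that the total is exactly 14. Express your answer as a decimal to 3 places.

There are 8^5 = 32768 equally likely outcomes.
The number of ordered 5-tuples from {1,…,8} summing to 14 is 690.
P(sum = 14) = 690/32768 = 345/16384 ≈ 0.021.

0.021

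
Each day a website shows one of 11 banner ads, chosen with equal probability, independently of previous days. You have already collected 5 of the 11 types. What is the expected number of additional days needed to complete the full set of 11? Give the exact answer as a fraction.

Starting from 5 distinct types, each trial gives a new one with probability (11−i)/11 when i types are held, so the wait for the next new type is 11/(11−i).
E = 11/6 + 11/5 + 11/4 + 11/3 + 11/2 + 11/1 = 539/20.

539/20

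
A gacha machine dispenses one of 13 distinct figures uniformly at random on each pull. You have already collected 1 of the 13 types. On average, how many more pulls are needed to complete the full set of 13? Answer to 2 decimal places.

40.34

Starting from 1 distinct type, each trial gives a new one with probability (13−i)/13 when i types are held, so the wait for the next new type is 13/(13−i).
E = 13/12 + 13/11 + 13/10 + 13/9 + 13/8 + 13/7 + 13/6 + 13/5 + 13/4 + 13/3 + 13/2 + 13/1 = 1118273/27720 ≈ 40.34.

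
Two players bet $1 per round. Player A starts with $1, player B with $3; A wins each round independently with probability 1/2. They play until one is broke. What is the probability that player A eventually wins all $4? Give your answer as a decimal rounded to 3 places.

With a fair step, P(i) = ½P(i−1) + ½P(i+1) with P(0)=0, P(4)=1 has the linear solution P(i) = i/4.
P(1) = 1/4 ≈ 0.250.

0.250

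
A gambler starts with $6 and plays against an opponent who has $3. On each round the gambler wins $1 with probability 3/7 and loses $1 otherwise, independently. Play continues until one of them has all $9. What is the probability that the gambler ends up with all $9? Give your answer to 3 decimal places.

0.375

Let r = q/p = (4/7)/(3/7) = 4/3. The recurrence P(i) = p·P(i+1) + q·P(i−1) with P(0)=0, P(9)=1 gives P(i) = (1 − r^i)/(1 − r^9).
P(6) = (1 − (4/3)^6) / (1 − (4/3)^9) = 2457/6553 ≈ 0.375.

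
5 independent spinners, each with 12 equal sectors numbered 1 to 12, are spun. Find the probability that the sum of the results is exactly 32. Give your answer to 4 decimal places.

0.0500

There are 12^5 = 248832 equally likely outcomes.
The number of ordered 5-tuples from {1,…,12} summing to 32 is 12435.
P(sum = 32) = 12435/248832 = 4145/82944 ≈ 0.0500.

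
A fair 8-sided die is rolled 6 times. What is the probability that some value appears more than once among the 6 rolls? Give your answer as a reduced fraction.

P(all 6 different) = 8/8 · 7/8 · ··· · 3/8 = 315/4096.
P(at least two equal) = 1 − 315/4096 = 3781/4096.

3781/4096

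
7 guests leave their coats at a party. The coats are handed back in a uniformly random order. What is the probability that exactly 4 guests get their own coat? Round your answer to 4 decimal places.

Choose which 4 of the 7 are fixed: C(7,4) = 35 ways.
The remaining 3 must have no fixed point: D(3) = 2.
P = 35·2/5040 = 1/72 ≈ 0.0139.

0.0139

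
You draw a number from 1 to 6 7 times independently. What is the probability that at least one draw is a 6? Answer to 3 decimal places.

0.721

P(no draw is a 6) = (5/6)^7 ≈ 0.279.
P(at least one) = 1 − 0.279 = 0.721.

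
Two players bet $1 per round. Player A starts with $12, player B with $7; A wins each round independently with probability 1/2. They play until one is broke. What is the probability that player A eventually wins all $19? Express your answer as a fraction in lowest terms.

With a fair step, P(i) = ½P(i−1) + ½P(i+1) with P(0)=0, P(19)=1 has the linear solution P(i) = i/19.
P(12) = 12/19.

12/19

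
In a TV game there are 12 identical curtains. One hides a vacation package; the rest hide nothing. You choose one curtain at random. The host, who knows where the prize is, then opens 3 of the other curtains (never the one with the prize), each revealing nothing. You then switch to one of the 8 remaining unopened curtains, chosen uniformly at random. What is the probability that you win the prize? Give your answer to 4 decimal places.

0.1146

Your original curtain holds the prize with probability 1/12, so the other 11 collectively hold it with probability 11/12.
The host can always find 3 empty curtains to open, so the reveals don't change that 11/12; it is now spread over the 8 remaining unopened curtains.
P(win by switching) = (11/12) · (1/8) = 11/96 ≈ 0.1146.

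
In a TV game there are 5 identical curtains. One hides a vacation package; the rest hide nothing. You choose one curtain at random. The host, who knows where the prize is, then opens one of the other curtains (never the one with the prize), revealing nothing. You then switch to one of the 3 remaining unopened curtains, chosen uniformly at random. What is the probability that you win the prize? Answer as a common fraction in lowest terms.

4/15

Your original curtain holds the prize with probability 1/5, so the other 4 collectively hold it with probability 4/5.
The host can always find an empty curtain to open, so this doesn't change that 4/5; it is now spread over the 3 remaining unopened curtains.
P(win by switching) = (4/5) · (1/3) = 4/15.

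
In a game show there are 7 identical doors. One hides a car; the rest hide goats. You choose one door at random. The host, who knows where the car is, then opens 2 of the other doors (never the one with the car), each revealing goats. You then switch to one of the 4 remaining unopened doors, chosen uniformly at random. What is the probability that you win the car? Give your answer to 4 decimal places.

0.2143

Your original door holds the car with probability 1/7, so the other 6 collectively hold it with probability 6/7.
The host can always find 2 empty doors to open, so the reveals don't change that 6/7; it is now spread over the 4 remaining unopened doors.
P(win by switching) = (6/7) · (1/4) = 3/14 ≈ 0.2143.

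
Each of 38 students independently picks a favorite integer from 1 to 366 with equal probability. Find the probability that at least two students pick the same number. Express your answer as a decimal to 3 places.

It's easier to compute the probability that all 38 are distinct.
P(all distinct) = 366/366 · 365/366 · ··· · 329/366 ≈ 0.137.
So the probability of at least one match is 1 − 0.137 = 0.863.

0.863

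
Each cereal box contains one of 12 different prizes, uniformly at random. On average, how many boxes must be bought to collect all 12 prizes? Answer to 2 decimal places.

After i distinct types are collected, each trial gives a new one with probability (12−i)/12, so the expected wait for the next new type is 12/(12−i).
E = 12/12 + 12/11 + 12/10 + 12/9 + 12/8 + 12/7 + 12/6 + 12/5 + 12/4 + 12/3 + 12/2 + 12/1 = 86021/2310 ≈ 37.24.

37.24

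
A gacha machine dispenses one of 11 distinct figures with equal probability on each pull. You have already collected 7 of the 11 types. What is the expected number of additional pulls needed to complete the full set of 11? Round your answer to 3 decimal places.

22.917

Starting from 7 distinct types, each trial gives a new one with probability (11−i)/11 when i types are held, so the wait for the next new type is 11/(11−i).
E = 11/4 + 11/3 + 11/2 + 11/1 = 275/12 ≈ 22.917.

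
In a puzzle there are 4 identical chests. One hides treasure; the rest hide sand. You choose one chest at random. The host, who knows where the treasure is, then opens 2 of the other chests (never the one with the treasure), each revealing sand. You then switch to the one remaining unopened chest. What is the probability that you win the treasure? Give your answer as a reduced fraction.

Your original chest holds the treasure with probability 1/4, so the other 3 collectively hold it with probability 3/4.
The host can always find 2 empty chests to open, so the reveals don't change that 3/4; it is now spread over the 1 remaining unopened chest.
P(win by switching) = (3/4) · (1/1) = 3/4.

3/4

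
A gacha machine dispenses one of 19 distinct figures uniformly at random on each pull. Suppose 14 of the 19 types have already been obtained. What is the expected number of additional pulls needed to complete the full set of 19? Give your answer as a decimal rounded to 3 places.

Starting from 14 distinct types, each trial gives a new one with probability (19−i)/19 when i types are held, so the wait for the next new type is 19/(19−i).
E = 19/5 + 19/4 + 19/3 + 19/2 + 19/1 = 2603/60 ≈ 43.383.

43.383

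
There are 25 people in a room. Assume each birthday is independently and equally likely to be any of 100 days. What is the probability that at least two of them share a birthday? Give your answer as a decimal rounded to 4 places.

0.9624

It's easier to compute the probability that all 25 are distinct.
P(all distinct) = 100/100 · 99/100 · ··· · 76/100 ≈ 0.0376.
So the probability of at least one match is 1 − 0.0376 = 0.9624.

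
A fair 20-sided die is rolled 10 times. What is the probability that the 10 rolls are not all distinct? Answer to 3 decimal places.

0.935

P(all 10 different) = 20/20 · 19/20 · ··· · 11/20 ≈ 0.065.
P(at least two equal) = 1 − 0.065 = 0.935.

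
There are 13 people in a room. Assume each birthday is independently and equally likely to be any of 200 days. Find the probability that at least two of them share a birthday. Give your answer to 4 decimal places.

It's easier to compute the probability that all 13 are distinct.
P(all distinct) = 200/200 · 199/200 · ··· · 188/200 ≈ 0.6714.
So the probability of at least one match is 1 − 0.6714 = 0.3286.

0.3286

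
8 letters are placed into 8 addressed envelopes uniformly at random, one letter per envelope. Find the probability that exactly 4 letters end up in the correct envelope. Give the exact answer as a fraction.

1/64

Choose which 4 of the 8 are fixed: C(8,4) = 70 ways.
The remaining 4 must have no fixed point: D(4) = 9.
P = 70·9/40320 = 1/64.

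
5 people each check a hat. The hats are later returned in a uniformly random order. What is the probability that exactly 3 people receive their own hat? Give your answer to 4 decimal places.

Choose which 3 of the 5 are fixed: C(5,3) = 10 ways.
The remaining 2 must have no fixed point: D(2) = 1.
P = 10·1/120 = 1/12 ≈ 0.0833.

0.0833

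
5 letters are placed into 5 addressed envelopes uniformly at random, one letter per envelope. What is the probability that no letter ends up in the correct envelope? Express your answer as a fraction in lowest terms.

This is the derangement probability: permutations of 5 with no fixed point.
D(5) = 5! · (1 − 1/1! + 1/2! − ··· + (−1)^5/5!) = 44.
P = 44/120 = 11/30.

11/30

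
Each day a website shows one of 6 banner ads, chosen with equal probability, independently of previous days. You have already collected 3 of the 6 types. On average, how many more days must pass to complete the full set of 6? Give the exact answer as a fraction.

Starting from 3 distinct types, each trial gives a new one with probability (6−i)/6 when i types are held, so the wait for the next new type is 6/(6−i).
E = 6/3 + 6/2 + 6/1 = 11.

11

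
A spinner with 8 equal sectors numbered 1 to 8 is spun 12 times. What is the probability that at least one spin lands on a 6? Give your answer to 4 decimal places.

P(no spin lands on a 6) = (7/8)^12 ≈ 0.2014.
P(at least one) = 1 − 0.2014 = 0.7986.

0.7986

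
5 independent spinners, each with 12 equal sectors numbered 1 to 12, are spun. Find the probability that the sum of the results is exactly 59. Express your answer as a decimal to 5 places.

0.00002

There are 12^5 = 248832 equally likely outcomes.
The number of ordered 5-tuples from {1,…,12} summing to 59 is 5.
P(sum = 59) = 5/248832 ≈ 0.00002.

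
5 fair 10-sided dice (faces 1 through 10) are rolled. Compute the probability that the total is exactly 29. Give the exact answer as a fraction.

There are 10^5 = 100000 equally likely outcomes.
The number of ordered 5-tuples from {1,…,10} summing to 29 is 5875.
P(sum = 29) = 5875/100000 = 47/800.

47/800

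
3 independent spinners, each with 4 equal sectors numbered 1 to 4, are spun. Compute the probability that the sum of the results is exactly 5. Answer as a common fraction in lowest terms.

There are 4^3 = 64 equally likely outcomes.
The number of ordered 3-tuples from {1,…,4} summing to 5 is 6.
P(sum = 5) = 6/64 = 3/32.

3/32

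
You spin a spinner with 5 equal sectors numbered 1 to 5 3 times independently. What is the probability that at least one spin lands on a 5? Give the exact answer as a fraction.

61/125

P(no spin lands on a 5) = (4/5)^3 = 64/125.
P(at least one) = 1 − 64/125 = 61/125.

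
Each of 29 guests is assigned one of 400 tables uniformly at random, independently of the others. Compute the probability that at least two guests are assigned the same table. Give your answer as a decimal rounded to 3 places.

0.647

It's easier to compute the probability that all 29 are distinct.
P(all distinct) = 400/400 · 399/400 · ··· · 372/400 ≈ 0.353.
So the probability of at least one match is 1 − 0.353 = 0.647.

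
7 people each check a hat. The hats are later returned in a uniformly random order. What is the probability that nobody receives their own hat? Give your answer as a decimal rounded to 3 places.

This is the derangement probability: permutations of 7 with no fixed point.
D(7) = 7! · (1 − 1/1! + 1/2! − ··· + (−1)^7/7!) = 1854.
P = 1854/5040 = 103/280 ≈ 0.368.

0.368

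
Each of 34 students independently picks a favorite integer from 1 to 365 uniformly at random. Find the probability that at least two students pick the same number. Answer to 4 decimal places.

0.7953

It's easier to compute the probability that all 34 are distinct.
P(all distinct) = 365/365 · 364/365 · ··· · 332/365 ≈ 0.2047.
So the probability of at least one match is 1 − 0.2047 = 0.7953.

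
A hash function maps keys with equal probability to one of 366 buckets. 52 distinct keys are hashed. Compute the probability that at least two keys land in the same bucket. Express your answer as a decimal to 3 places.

It's easier to compute the probability that all 52 are distinct.
P(all distinct) = 366/366 · 365/366 · ··· · 315/366 ≈ 0.022.
So the probability of at least one match is 1 − 0.022 = 0.978.

0.978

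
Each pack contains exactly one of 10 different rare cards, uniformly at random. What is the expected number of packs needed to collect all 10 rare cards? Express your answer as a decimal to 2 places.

After i distinct types are collected, each trial gives a new one with probability (10−i)/10, so the expected wait for the next new type is 10/(10−i).
E = 10/10 + 10/9 + 10/8 + 10/7 + 10/6 + 10/5 + 10/4 + 10/3 + 10/2 + 10/1 = 7381/252 ≈ 29.29.

29.29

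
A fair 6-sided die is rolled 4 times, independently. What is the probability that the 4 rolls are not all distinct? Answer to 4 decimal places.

0.7222

P(all 4 different) = 6/6 · 5/6 · ··· · 3/6 ≈ 0.2778.
P(at least two equal) = 1 − 0.2778 = 0.7222.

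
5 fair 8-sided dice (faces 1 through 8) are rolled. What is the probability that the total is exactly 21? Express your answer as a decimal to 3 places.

0.073

There are 8^5 = 32768 equally likely outcomes.
The number of ordered 5-tuples from {1,…,8} summing to 21 is 2380.
P(sum = 21) = 2380/32768 = 595/8192 ≈ 0.073.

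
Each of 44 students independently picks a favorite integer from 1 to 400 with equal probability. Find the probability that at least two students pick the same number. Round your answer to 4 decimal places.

It's easier to compute the probability that all 44 are distinct.
P(all distinct) = 400/400 · 399/400 · ··· · 357/400 ≈ 0.0858.
So the probability of at least one match is 1 − 0.0858 = 0.9142.

0.9142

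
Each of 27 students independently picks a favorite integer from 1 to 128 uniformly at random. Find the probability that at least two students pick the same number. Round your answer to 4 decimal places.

It's easier to compute the probability that all 27 are distinct.
P(all distinct) = 128/128 · 127/128 · ··· · 102/128 ≈ 0.0521.
So the probability of at least one match is 1 − 0.0521 = 0.9479.

0.9479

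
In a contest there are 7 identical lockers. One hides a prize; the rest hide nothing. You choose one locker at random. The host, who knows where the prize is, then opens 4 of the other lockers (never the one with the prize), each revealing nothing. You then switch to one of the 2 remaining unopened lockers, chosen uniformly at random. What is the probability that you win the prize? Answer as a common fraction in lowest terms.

3/7

Your original locker holds the prize with probability 1/7, so the other 6 collectively hold it with probability 6/7.
The host can always find 4 empty lockers to open, so the reveals don't change that 6/7; it is now spread over the 2 remaining unopened lockers.
P(win by switching) = (6/7) · (1/2) = 3/7.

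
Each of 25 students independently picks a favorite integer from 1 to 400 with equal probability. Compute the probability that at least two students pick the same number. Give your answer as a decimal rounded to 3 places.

0.535

It's easier to compute the probability that all 25 are distinct.
P(all distinct) = 400/400 · 399/400 · ··· · 376/400 ≈ 0.465.
So the probability of at least one match is 1 − 0.465 = 0.535.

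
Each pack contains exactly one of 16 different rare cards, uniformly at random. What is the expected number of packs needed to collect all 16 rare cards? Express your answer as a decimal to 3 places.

After i distinct types are collected, each trial gives a new one with probability (16−i)/16, so the expected wait for the next new type is 16/(16−i).
E = 16/16 + 16/15 + 16/14 + 16/13 + 16/12 + 16/11 + 16/10 + 16/9 + 16/8 + 16/7 + 16/6 + 16/5 + 16/4 + 16/3 + 16/2 + 16/1 = 2436559/45045 ≈ 54.092.

54.092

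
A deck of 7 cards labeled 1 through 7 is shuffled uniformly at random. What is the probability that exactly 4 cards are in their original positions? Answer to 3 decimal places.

Choose which 4 of the 7 are fixed: C(7,4) = 35 ways.
The remaining 3 must have no fixed point: D(3) = 2.
P = 35·2/5040 = 1/72 ≈ 0.014.

0.014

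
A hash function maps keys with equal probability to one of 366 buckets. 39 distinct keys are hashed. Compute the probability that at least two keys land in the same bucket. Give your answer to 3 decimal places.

0.877

It's easier to compute the probability that all 39 are distinct.
P(all distinct) = 366/366 · 365/366 · ··· · 328/366 ≈ 0.123.
So the probability of at least one match is 1 − 0.123 = 0.877.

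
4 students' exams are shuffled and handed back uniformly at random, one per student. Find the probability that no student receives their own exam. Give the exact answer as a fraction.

This is the derangement probability: permutations of 4 with no fixed point.
D(4) = 4! · (1 − 1/1! + 1/2! − ··· + (−1)^4/4!) = 9.
P = 9/24 = 3/8.

3/8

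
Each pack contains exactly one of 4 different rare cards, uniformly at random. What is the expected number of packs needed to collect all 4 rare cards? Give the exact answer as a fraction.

After i distinct types are collected, each trial gives a new one with probability (4−i)/4, so the expected wait for the next new type is 4/(4−i).
E = 4/4 + 4/3 + 4/2 + 4/1 = 25/3.

25/3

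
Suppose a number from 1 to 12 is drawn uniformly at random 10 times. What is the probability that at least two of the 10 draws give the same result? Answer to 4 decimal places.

P(all 10 different) = 12/12 · 11/12 · ··· · 3/12 ≈ 0.0039.
P(at least two equal) = 1 − 0.0039 = 0.9961.

0.9961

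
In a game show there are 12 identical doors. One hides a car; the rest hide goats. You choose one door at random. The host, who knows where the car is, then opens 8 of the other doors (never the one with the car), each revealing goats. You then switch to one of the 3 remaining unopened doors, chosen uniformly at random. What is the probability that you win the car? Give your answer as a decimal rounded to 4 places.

Your original door holds the car with probability 1/12, so the other 11 collectively hold it with probability 11/12.
The host can always find 8 empty doors to open, so the reveals don't change that 11/12; it is now spread over the 3 remaining unopened doors.
P(win by switching) = (11/12) · (1/3) = 11/36 ≈ 0.3056.

0.3056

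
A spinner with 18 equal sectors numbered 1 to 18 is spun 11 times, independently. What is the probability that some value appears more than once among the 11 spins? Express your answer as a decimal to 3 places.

P(all 11 different) = 18/18 · 17/18 · ··· · 8/18 ≈ 0.020.
P(at least two equal) = 1 − 0.020 = 0.980.

0.980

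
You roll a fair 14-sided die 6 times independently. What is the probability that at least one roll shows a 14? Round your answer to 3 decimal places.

0.359

P(no roll shows a 14) = (13/14)^6 ≈ 0.641.
P(at least one) = 1 − 0.641 = 0.359.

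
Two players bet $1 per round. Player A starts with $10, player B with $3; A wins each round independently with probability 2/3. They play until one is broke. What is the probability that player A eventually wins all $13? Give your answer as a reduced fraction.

8184/8191

Let r = q/p = (1/3)/(2/3) = 1/2. The recurrence P(i) = p·P(i+1) + q·P(i−1) with P(0)=0, P(13)=1 gives P(i) = (1 − r^i)/(1 − r^13).
P(10) = (1 − (1/2)^10) / (1 − (1/2)^13) = 8184/8191.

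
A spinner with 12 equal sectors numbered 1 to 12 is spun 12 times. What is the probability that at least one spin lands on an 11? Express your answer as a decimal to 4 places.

0.6480

P(no spin lands on an 11) = (11/12)^12 ≈ 0.3520.
P(at least one) = 1 − 0.3520 = 0.6480.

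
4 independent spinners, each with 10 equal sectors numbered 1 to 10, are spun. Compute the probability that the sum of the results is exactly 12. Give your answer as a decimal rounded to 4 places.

There are 10^4 = 10000 equally likely outcomes.
The number of ordered 4-tuples from {1,…,10} summing to 12 is 165.
P(sum = 12) = 165/10000 = 33/2000 ≈ 0.0165.

0.0165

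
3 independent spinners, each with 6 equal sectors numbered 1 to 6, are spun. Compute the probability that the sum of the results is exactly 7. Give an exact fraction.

5/72

There are 6^3 = 216 equally likely outcomes.
The number of ordered 3-tuples from {1,…,6} summing to 7 is 15.
P(sum = 7) = 15/216 = 5/72.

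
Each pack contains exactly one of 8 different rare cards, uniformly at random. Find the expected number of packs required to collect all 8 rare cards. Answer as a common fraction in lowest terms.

After i distinct types are collected, each trial gives a new one with probability (8−i)/8, so the expected wait for the next new type is 8/(8−i).
E = 8/8 + 8/7 + 8/6 + 8/5 + 8/4 + 8/3 + 8/2 + 8/1 = 761/35.

761/35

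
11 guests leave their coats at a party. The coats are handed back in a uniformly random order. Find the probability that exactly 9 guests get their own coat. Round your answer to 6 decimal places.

Choose which 9 of the 11 are fixed: C(11,9) = 55 ways.
The remaining 2 must have no fixed point: D(2) = 1.
P = 55·1/39916800 = 1/725760 ≈ 0.000001.

0.000001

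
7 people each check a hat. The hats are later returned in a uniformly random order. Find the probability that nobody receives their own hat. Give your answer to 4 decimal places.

This is the derangement probability: permutations of 7 with no fixed point.
D(7) = 7! · (1 − 1/1! + 1/2! − ··· + (−1)^7/7!) = 1854.
P = 1854/5040 = 103/280 ≈ 0.3679.

0.3679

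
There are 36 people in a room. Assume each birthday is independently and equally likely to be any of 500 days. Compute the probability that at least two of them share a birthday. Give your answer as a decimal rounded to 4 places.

It's easier to compute the probability that all 36 are distinct.
P(all distinct) = 500/500 · 499/500 · ··· · 465/500 ≈ 0.2750.
So the probability of at least one match is 1 − 0.2750 = 0.7250.

0.7250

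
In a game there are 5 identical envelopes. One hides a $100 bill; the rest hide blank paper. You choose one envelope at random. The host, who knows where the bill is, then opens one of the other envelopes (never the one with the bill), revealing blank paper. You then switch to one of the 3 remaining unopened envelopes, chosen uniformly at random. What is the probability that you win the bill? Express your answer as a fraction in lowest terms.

Your original envelope holds the bill with probability 1/5, so the other 4 collectively hold it with probability 4/5.
The host can always find an empty envelope to open, so this doesn't change that 4/5; it is now spread over the 3 remaining unopened envelopes.
P(win by switching) = (4/5) · (1/3) = 4/15.

4/15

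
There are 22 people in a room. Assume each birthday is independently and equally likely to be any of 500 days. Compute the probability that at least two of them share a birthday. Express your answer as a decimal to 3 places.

It's easier to compute the probability that all 22 are distinct.
P(all distinct) = 500/500 · 499/500 · ··· · 479/500 ≈ 0.626.
So the probability of at least one match is 1 − 0.626 = 0.374.

0.374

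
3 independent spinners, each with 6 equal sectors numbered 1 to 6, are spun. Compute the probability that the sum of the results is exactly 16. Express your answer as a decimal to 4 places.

0.0278

There are 6^3 = 216 equally likely outcomes.
The number of ordered 3-tuples from {1,…,6} summing to 16 is 6.
P(sum = 16) = 6/216 = 1/36 ≈ 0.0278.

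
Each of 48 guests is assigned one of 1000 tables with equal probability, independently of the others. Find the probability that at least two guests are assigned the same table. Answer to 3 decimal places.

It's easier to compute the probability that all 48 are distinct.
P(all distinct) = 1000/1000 · 999/1000 · ··· · 953/1000 ≈ 0.318.
So the probability of at least one match is 1 − 0.318 = 0.682.

0.682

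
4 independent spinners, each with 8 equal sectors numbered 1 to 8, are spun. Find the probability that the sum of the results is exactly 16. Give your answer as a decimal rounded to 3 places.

There are 8^4 = 4096 equally likely outcomes.
The number of ordered 4-tuples from {1,…,8} summing to 16 is 315.
P(sum = 16) = 315/4096 ≈ 0.077.

0.077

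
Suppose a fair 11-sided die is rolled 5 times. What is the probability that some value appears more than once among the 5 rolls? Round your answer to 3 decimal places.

0.656

P(all 5 different) = 11/11 · 10/11 · ··· · 7/11 ≈ 0.344.
P(at least two equal) = 1 − 0.344 = 0.656.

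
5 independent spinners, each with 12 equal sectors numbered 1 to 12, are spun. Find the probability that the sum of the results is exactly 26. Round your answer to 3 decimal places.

0.036

There are 12^5 = 248832 equally likely outcomes.
The number of ordered 5-tuples from {1,…,12} summing to 26 is 9075.
P(sum = 26) = 9075/248832 = 3025/82944 ≈ 0.036.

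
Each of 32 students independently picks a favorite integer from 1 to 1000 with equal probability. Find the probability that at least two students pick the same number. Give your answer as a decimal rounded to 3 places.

0.394

It's easier to compute the probability that all 32 are distinct.
P(all distinct) = 1000/1000 · 999/1000 · ··· · 969/1000 ≈ 0.606.
So the probability of at least one match is 1 − 0.606 = 0.394.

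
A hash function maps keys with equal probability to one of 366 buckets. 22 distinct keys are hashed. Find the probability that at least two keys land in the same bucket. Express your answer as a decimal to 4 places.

It's easier to compute the probability that all 22 are distinct.
P(all distinct) = 366/366 · 365/366 · ··· · 345/366 ≈ 0.5252.
So the probability of at least one match is 1 − 0.5252 = 0.4748.

0.4748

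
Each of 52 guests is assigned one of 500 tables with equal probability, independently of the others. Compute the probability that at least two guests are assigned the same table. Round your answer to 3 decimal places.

0.936

It's easier to compute the probability that all 52 are distinct.
P(all distinct) = 500/500 · 499/500 · ··· · 449/500 ≈ 0.064.
So the probability of at least one match is 1 − 0.064 = 0.936.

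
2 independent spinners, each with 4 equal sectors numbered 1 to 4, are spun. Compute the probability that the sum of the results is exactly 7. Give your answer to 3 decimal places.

There are 4^2 = 16 equally likely outcomes.
The number of ordered 2-tuples from {1,…,4} summing to 7 is 2.
P(sum = 7) = 2/16 = 1/8 ≈ 0.125.

0.125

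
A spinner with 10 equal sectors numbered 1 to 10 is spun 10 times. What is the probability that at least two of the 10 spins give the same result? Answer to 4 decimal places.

P(all 10 different) = 10/10 · 9/10 · ··· · 1/10 ≈ 0.0004.
P(at least two equal) = 1 − 0.0004 = 0.9996.

0.9996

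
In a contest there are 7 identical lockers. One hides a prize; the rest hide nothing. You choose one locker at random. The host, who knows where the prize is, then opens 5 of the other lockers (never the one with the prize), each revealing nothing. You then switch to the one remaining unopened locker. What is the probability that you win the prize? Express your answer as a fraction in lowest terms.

Your original locker holds the prize with probability 1/7, so the other 6 collectively hold it with probability 6/7.
The host can always find 5 empty lockers to open, so the reveals don't change that 6/7; it is now spread over the 1 remaining unopened locker.
P(win by switching) = (6/7) · (1/1) = 6/7.

6/7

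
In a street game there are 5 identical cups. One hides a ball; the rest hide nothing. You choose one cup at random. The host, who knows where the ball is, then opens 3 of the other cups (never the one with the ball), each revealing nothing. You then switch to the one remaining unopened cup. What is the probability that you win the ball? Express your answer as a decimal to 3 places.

Your original cup holds the ball with probability 1/5, so the other 4 collectively hold it with probability 4/5.
The host can always find 3 empty cups to open, so the reveals don't change that 4/5; it is now spread over the 1 remaining unopened cup.
P(win by switching) = (4/5) · (1/1) = 4/5 ≈ 0.800.

0.800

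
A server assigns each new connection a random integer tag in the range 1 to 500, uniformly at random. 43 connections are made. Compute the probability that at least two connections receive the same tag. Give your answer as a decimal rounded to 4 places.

0.8442

It's easier to compute the probability that all 43 are distinct.
P(all distinct) = 500/500 · 499/500 · ··· · 458/500 ≈ 0.1558.
So the probability of at least one match is 1 − 0.1558 = 0.8442.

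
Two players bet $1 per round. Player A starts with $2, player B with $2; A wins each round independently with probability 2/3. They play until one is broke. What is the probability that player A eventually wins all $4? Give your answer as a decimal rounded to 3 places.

0.800

Let r = q/p = (1/3)/(2/3) = 1/2. The recurrence P(i) = p·P(i+1) + q·P(i−1) with P(0)=0, P(4)=1 gives P(i) = (1 − r^i)/(1 − r^4).
P(2) = (1 − (1/2)^2) / (1 − (1/2)^4) = 4/5 ≈ 0.800.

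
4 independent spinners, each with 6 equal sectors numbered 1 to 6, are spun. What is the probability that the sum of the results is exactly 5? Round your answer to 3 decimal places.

0.003

There are 6^4 = 1296 equally likely outcomes.
The number of ordered 4-tuples from {1,…,6} summing to 5 is 4.
P(sum = 5) = 4/1296 = 1/324 ≈ 0.003.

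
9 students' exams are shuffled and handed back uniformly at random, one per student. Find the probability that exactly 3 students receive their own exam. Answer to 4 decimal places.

0.0613

Choose which 3 of the 9 are fixed: C(9,3) = 84 ways.
The remaining 6 must have no fixed point: D(6) = 265.
P = 84·265/362880 = 53/864 ≈ 0.0613.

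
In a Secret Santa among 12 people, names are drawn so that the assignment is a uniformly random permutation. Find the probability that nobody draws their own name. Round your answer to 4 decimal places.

This is the derangement probability: permutations of 12 with no fixed point.
D(12) = 12! · (1 − 1/1! + 1/2! − ··· + (−1)^12/12!) = 176214841.
P = 176214841/479001600 = 16019531/43545600 ≈ 0.3679.

0.3679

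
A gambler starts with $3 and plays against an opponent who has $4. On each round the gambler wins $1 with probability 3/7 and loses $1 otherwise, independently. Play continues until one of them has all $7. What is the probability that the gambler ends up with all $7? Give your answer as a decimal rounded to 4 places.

0.2111

Let r = q/p = (4/7)/(3/7) = 4/3. The recurrence P(i) = p·P(i+1) + q·P(i−1) with P(0)=0, P(7)=1 gives P(i) = (1 − r^i)/(1 − r^7).
P(3) = (1 − (4/3)^3) / (1 − (4/3)^7) = 2997/14197 ≈ 0.2111.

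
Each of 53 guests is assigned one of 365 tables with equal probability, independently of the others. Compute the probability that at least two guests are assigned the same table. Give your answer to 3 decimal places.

It's easier to compute the probability that all 53 are distinct.
P(all distinct) = 365/365 · 364/365 · ··· · 313/365 ≈ 0.019.
So the probability of at least one match is 1 − 0.019 = 0.981.

0.981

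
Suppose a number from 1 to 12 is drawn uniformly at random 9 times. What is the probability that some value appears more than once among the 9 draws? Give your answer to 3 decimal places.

0.985

P(all 9 different) = 12/12 · 11/12 · ··· · 4/12 ≈ 0.015.
P(at least two equal) = 1 − 0.015 = 0.985.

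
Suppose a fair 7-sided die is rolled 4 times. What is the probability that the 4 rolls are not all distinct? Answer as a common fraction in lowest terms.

223/343

P(all 4 different) = 7/7 · 6/7 · ··· · 4/7 = 120/343.
P(at least two equal) = 1 − 120/343 = 223/343.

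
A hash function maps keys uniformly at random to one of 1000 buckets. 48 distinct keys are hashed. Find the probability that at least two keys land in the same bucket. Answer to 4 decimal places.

0.6822

It's easier to compute the probability that all 48 are distinct.
P(all distinct) = 1000/1000 · 999/1000 · ··· · 953/1000 ≈ 0.3178.
So the probability of at least one match is 1 − 0.3178 = 0.6822.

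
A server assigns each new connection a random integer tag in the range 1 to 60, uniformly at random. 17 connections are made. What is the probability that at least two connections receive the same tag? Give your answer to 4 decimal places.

It's easier to compute the probability that all 17 are distinct.
P(all distinct) = 60/60 · 59/60 · ··· · 44/60 ≈ 0.0814.
So the probability of at least one match is 1 − 0.0814 = 0.9186.

0.9186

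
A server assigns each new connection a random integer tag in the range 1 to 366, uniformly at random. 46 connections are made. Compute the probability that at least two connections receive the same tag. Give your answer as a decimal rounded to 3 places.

It's easier to compute the probability that all 46 are distinct.
P(all distinct) = 366/366 · 365/366 · ··· · 321/366 ≈ 0.052.
So the probability of at least one match is 1 − 0.052 = 0.948.

0.948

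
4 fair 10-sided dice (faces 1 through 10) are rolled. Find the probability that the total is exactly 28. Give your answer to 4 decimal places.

There are 10^4 = 10000 equally likely outcomes.
The number of ordered 4-tuples from {1,…,10} summing to 28 is 415.
P(sum = 28) = 415/10000 = 83/2000 ≈ 0.0415.

0.0415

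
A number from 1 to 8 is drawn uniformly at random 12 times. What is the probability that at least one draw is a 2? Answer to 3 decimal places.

0.799

P(no draw is a 2) = (7/8)^12 ≈ 0.201.
P(at least one) = 1 − 0.201 = 0.799.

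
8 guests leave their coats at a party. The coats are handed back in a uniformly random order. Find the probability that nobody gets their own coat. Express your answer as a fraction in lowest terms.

This is the derangement probability: permutations of 8 with no fixed point.
D(8) = 8! · (1 − 1/1! + 1/2! − ··· + (−1)^8/8!) = 14833.
P = 14833/40320 = 2119/5760.

2119/5760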